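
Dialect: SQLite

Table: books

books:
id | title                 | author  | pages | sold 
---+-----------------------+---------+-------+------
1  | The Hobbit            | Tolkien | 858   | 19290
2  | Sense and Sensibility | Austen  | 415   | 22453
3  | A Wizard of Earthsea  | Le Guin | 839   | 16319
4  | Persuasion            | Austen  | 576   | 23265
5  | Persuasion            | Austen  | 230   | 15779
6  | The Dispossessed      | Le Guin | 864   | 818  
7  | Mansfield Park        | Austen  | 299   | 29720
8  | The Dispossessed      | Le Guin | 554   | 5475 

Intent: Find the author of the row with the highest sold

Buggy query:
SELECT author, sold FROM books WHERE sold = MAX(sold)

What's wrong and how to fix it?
Bug: MAX(sold) is an aggregate and cannot be used directly in WHERE

Fix: Use a subquery: WHERE sold = (SELECT MAX(sold) FROM books)

Corrected query:
SELECT author, sold FROM books WHERE sold = (SELECT MAX(sold) FROM books)

Result:
author | sold 
-------+------
Austen | 29720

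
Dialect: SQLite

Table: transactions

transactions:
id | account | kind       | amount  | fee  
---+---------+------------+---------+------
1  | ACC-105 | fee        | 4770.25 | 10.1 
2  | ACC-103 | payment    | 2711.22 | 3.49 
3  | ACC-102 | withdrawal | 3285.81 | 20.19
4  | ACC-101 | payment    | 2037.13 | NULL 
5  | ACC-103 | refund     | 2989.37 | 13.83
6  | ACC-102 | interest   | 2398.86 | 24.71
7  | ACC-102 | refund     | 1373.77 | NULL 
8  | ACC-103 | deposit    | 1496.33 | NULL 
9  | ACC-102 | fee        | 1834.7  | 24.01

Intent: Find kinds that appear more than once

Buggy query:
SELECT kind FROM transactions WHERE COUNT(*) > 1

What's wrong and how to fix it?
Bug: WHERE can't reference COUNT(*); aggregates are computed after WHERE

Fix: GROUP BY kind, then filter groups with HAVING COUNT(*) > 1

Corrected query:
SELECT kind FROM transactions GROUP BY kind HAVING COUNT(*) > 1

Result:
kind   
-------
fee    
payment
refund 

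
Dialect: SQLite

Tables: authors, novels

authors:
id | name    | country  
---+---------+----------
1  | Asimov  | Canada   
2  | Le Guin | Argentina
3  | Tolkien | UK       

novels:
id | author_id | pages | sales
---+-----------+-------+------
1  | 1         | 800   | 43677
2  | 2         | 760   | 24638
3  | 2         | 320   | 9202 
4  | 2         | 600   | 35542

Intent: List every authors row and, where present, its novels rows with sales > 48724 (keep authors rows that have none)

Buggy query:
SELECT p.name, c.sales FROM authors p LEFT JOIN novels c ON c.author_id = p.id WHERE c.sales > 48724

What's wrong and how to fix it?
Bug: Filtering c.sales in WHERE discards the NULL rows produced by LEFT JOIN, turning it into an inner join

Fix: Put 'c.sales > 48724' in the JOIN's ON clause instead of WHERE

Corrected query:
SELECT p.name, c.sales FROM authors p LEFT JOIN novels c ON c.author_id = p.id AND c.sales > 48724

Result:
name    | sales
--------+------
Asimov  | NULL 
Le Guin | NULL 
Tolkien | NULL 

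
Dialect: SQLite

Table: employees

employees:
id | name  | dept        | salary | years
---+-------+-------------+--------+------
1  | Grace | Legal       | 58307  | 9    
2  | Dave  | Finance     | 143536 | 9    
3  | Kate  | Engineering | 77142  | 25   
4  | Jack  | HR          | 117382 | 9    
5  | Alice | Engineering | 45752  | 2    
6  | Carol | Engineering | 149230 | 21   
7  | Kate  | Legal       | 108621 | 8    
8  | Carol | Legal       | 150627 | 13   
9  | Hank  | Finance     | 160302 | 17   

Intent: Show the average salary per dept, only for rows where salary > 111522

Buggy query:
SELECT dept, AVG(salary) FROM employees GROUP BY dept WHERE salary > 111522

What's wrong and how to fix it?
Bug: Row-level WHERE must come before GROUP BY in the clause order

Fix: Place WHERE between FROM and GROUP BY

Corrected query:
SELECT dept, AVG(salary) FROM employees WHERE salary > 111522 GROUP BY dept

Result:
dept        | AVG(salary)
------------+------------
Engineering | 149230     
Finance     | 151919     
HR          | 117382     
Legal       | 150627     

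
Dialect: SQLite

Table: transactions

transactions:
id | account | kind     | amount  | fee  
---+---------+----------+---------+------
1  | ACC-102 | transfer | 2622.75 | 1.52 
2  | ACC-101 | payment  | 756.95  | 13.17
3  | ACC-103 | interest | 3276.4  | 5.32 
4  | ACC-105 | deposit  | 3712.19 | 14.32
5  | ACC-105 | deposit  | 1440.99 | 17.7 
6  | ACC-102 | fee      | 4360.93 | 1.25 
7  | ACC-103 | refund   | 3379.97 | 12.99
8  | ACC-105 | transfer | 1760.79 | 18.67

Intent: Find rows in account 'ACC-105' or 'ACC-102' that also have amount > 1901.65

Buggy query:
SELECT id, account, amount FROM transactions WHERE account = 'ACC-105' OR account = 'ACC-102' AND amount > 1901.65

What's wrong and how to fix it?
Bug: AND binds tighter than OR, so this parses as account = 'ACC-105' OR (account = 'ACC-102' AND amount > 1901.65)

Fix: Group the OR with parentheses (or use IN), then AND the threshold

Corrected query:
SELECT id, account, amount FROM transactions WHERE (account = 'ACC-105' OR account = 'ACC-102') AND amount > 1901.65

Result:
id | account | amount 
---+---------+--------
1  | ACC-102 | 2622.75
4  | ACC-105 | 3712.19
6  | ACC-102 | 4360.93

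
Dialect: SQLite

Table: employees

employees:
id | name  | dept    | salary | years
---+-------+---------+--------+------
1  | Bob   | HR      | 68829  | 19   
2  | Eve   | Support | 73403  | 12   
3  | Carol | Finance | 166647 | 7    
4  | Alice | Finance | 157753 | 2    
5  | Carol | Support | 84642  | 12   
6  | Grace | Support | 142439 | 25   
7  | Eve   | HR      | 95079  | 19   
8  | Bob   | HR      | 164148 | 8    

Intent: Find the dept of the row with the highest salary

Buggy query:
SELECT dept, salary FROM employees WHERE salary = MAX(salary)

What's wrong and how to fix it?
Bug: WHERE is evaluated per row; an aggregate over the whole table isn't defined there

Fix: Use a subquery: WHERE salary = (SELECT MAX(salary) FROM employees)

Corrected query:
SELECT dept, salary FROM employees WHERE salary = (SELECT MAX(salary) FROM employees)

Result:
dept    | salary
--------+-------
Finance | 166647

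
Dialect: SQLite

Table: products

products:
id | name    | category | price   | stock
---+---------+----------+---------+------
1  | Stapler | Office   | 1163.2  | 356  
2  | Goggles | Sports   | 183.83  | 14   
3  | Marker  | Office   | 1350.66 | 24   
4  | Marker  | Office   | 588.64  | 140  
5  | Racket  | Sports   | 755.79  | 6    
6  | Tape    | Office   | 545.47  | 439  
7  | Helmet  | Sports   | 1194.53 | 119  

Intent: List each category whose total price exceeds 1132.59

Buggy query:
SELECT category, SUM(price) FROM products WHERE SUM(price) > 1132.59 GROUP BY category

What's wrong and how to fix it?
Bug: Aggregate functions cannot appear in a WHERE clause

Fix: Move the aggregate condition to a HAVING clause

Corrected query:
SELECT category, SUM(price) FROM products GROUP BY category HAVING SUM(price) > 1132.59

Result:
category | SUM(price)
---------+-----------
Office   | 3647.97   
Sports   | 2134.15   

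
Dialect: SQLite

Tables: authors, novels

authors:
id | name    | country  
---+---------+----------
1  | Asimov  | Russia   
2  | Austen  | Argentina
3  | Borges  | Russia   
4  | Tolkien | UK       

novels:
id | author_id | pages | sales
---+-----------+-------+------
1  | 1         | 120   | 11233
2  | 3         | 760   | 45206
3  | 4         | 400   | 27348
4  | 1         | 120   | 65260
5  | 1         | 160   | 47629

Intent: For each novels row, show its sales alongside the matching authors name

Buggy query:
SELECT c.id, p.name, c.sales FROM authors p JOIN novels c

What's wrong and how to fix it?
Bug: JOIN with no ON clause produces a cartesian product; every novels row pairs with every authors row

Fix: Add ON c.author_id = p.id to the JOIN

Corrected query:
SELECT c.id, p.name, c.sales FROM authors p JOIN novels c ON c.author_id = p.id

Result:
id | name    | sales
---+---------+------
1  | Asimov  | 11233
2  | Borges  | 45206
3  | Tolkien | 27348
4  | Asimov  | 65260
5  | Asimov  | 47629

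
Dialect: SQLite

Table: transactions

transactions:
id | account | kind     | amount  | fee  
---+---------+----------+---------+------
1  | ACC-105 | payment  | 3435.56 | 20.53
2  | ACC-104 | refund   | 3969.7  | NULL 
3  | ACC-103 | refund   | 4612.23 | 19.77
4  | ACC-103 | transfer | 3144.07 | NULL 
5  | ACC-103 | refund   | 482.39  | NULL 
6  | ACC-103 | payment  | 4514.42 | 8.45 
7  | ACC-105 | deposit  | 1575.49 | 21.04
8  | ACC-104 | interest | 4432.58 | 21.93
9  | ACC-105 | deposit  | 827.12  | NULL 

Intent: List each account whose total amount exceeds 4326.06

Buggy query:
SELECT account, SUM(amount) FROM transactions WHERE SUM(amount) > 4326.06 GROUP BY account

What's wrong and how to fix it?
Bug: SUM(amount) is an aggregate, but WHERE filters rows before aggregation

Fix: Move the aggregate condition to a HAVING clause

Corrected query:
SELECT account, SUM(amount) FROM transactions GROUP BY account HAVING SUM(amount) > 4326.06

Result:
account | SUM(amount)
--------+------------
ACC-103 | 12753.11   
ACC-104 | 8402.28    
ACC-105 | 5838.17    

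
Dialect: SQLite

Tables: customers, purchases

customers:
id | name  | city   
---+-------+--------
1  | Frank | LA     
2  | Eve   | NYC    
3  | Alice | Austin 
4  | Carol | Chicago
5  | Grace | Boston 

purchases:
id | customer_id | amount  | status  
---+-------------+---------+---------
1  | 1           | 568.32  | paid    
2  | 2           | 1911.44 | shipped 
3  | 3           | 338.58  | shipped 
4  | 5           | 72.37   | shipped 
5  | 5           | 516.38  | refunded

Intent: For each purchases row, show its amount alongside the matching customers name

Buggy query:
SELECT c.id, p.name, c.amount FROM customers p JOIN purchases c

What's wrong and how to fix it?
Bug: JOIN with no ON clause produces a cartesian product; every purchases row pairs with every customers row

Fix: Add ON c.customer_id = p.id to the JOIN

Corrected query:
SELECT c.id, p.name, c.amount FROM customers p JOIN purchases c ON c.customer_id = p.id

Result:
id | name  | amount 
---+-------+--------
1  | Frank | 568.32 
2  | Eve   | 1911.44
3  | Alice | 338.58 
4  | Grace | 72.37  
5  | Grace | 516.38 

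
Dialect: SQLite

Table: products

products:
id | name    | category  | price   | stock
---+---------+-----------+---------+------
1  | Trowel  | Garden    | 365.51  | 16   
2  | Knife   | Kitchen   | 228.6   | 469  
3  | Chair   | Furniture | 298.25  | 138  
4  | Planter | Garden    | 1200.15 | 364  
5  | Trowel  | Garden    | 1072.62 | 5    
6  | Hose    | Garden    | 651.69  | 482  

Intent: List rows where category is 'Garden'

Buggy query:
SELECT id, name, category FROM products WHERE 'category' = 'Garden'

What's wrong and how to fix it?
Bug: Single quotes denote string literals in SQL; the column name is being compared as a constant string

Fix: Reference the column as category without single quotes

Corrected query:
SELECT id, name, category FROM products WHERE category = 'Garden'

Result:
id | name    | category
---+---------+---------
1  | Trowel  | Garden  
4  | Planter | Garden  
5  | Trowel  | Garden  
6  | Hose    | Garden  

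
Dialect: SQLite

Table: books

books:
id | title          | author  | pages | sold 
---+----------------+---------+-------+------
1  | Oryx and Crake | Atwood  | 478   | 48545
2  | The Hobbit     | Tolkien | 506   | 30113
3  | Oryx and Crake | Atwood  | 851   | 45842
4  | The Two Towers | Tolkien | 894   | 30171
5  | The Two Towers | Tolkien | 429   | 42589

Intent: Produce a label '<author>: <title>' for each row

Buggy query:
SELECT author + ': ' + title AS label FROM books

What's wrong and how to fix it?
Bug: SQLite uses || for string concatenation; + coerces text to numbers (yielding 0)

Fix: Replace + with || to concatenate text

Corrected query:
SELECT author || ': ' || title AS label FROM books

Result:
label                  
-----------------------
Atwood: Oryx and Crake 
Tolkien: The Hobbit    
Atwood: Oryx and Crake 
Tolkien: The Two Towers
Tolkien: The Two Towers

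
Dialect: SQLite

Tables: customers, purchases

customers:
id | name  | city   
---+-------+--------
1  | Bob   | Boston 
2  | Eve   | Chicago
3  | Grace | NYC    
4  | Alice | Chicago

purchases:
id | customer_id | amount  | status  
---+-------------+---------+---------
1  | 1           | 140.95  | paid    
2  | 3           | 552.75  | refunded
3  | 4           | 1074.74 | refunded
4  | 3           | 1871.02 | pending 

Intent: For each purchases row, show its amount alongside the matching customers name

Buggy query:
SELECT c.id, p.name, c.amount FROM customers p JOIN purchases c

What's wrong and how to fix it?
Bug: Missing join condition: each purchases row is matched to all customers rows instead of just its own

Fix: Add ON c.customer_id = p.id to the JOIN

Corrected query:
SELECT c.id, p.name, c.amount FROM customers p JOIN purchases c ON c.customer_id = p.id

Result:
id | name  | amount 
---+-------+--------
1  | Bob   | 140.95 
2  | Grace | 552.75 
3  | Alice | 1074.74
4  | Grace | 1871.02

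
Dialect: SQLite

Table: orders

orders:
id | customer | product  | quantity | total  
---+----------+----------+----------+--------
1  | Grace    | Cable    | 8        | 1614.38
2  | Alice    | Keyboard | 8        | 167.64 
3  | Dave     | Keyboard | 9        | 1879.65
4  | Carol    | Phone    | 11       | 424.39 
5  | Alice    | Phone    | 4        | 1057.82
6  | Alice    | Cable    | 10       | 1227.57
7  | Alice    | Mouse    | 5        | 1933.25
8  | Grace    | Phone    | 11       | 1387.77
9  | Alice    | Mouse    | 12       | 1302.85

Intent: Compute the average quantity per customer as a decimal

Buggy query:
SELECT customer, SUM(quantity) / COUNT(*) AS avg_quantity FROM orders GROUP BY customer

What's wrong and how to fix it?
Bug: Both operands are integers, so '/' performs integer division and truncates

Fix: Cast one side to REAL so the division keeps the fractional part

Corrected query:
SELECT customer, SUM(quantity) * 1.0 / COUNT(*) AS avg_quantity FROM orders GROUP BY customer

Result:
customer | avg_quantity
---------+-------------
Alice    | 7.8         
Carol    | 11          
Dave     | 9           
Grace    | 9.5         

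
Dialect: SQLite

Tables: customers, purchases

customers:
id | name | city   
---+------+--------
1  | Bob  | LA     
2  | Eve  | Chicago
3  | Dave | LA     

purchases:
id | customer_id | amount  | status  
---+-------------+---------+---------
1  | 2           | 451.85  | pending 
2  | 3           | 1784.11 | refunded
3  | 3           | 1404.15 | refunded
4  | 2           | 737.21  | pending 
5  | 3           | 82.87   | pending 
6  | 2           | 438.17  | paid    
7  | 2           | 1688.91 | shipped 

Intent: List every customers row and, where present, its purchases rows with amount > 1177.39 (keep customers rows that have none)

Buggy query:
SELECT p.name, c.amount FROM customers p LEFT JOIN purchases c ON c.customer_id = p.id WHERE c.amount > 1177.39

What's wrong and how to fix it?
Bug: Filtering c.amount in WHERE discards the NULL rows produced by LEFT JOIN, turning it into an inner join

Fix: Put 'c.amount > 1177.39' in the JOIN's ON clause instead of WHERE

Corrected query:
SELECT p.name, c.amount FROM customers p LEFT JOIN purchases c ON c.customer_id = p.id AND c.amount > 1177.39

Result:
name | amount 
-----+--------
Bob  | NULL   
Eve  | 1688.91
Dave | 1404.15
Dave | 1784.11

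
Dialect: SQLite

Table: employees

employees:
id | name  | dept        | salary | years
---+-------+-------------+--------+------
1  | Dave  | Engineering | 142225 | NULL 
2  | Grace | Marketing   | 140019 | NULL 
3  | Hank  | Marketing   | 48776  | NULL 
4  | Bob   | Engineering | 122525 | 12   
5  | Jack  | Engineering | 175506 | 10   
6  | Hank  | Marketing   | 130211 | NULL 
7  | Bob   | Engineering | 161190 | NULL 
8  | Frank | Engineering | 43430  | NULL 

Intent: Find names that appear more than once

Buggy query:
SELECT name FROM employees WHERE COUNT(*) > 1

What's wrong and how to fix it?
Bug: WHERE can't reference COUNT(*); aggregates are computed after WHERE

Fix: Group first, then use HAVING for the count condition

Corrected query:
SELECT name FROM employees GROUP BY name HAVING COUNT(*) > 1

Result:
name
----
Bob 
Hank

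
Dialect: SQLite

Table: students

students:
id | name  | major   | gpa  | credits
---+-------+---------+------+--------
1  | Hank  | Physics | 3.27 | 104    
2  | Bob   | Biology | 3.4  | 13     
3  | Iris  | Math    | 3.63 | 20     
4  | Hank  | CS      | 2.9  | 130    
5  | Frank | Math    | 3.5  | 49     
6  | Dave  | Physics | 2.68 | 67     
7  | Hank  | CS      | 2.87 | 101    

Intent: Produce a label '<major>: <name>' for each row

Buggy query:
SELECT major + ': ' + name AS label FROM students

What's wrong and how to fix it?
Bug: '+' is numeric addition; on text columns SQLite converts them to 0 instead of concatenating

Fix: Use the || operator for string concatenation

Corrected query:
SELECT major || ': ' || name AS label FROM students

Result:
label        
-------------
Physics: Hank
Biology: Bob 
Math: Iris   
CS: Hank     
Math: Frank  
Physics: Dave
CS: Hank     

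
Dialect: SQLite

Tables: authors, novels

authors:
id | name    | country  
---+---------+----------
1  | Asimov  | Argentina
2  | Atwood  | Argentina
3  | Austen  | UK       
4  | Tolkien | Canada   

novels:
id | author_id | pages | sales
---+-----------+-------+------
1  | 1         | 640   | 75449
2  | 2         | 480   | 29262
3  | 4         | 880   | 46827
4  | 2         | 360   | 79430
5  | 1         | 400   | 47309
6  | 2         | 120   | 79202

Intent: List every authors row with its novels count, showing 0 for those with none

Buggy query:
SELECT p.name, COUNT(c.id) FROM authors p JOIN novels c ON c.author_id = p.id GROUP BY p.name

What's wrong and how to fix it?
Bug: An inner join excludes parents with zero children

Fix: Switch to LEFT JOIN to retain unmatched parent rows

Corrected query:
SELECT p.name, COUNT(c.id) FROM authors p LEFT JOIN novels c ON c.author_id = p.id GROUP BY p.name

Result:
name    | COUNT(c.id)
--------+------------
Asimov  | 2          
Atwood  | 3          
Austen  | 0          
Tolkien | 1          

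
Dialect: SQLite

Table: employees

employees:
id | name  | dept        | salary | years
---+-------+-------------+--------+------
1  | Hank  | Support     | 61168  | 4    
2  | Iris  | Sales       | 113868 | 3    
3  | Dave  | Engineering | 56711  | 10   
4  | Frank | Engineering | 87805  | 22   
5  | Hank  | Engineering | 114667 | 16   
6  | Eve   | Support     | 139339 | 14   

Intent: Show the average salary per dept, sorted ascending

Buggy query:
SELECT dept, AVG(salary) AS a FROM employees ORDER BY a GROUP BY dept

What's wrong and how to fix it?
Bug: ORDER BY appears before GROUP BY; SQL clause order requires GROUP BY first

Fix: Move ORDER BY to the end, after GROUP BY

Corrected query:
SELECT dept, AVG(salary) AS a FROM employees GROUP BY dept ORDER BY a

Result:
dept        | a           
------------+-------------
Engineering | 86394.333333
Support     | 100253.5    
Sales       | 113868      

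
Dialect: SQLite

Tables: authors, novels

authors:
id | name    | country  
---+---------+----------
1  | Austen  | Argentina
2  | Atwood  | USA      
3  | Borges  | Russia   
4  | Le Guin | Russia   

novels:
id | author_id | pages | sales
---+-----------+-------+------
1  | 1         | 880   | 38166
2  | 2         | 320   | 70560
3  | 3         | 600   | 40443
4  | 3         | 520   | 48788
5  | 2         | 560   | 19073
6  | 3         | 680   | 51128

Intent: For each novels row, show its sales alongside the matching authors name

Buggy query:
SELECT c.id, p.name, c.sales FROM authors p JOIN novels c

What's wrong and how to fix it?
Bug: Missing join condition: each novels row is matched to all authors rows instead of just its own

Fix: Specify the join condition linking the foreign key to the parent id

Corrected query:
SELECT c.id, p.name, c.sales FROM authors p JOIN novels c ON c.author_id = p.id

Result:
id | name   | sales
---+--------+------
1  | Austen | 38166
2  | Atwood | 70560
3  | Borges | 40443
4  | Borges | 48788
5  | Atwood | 19073
6  | Borges | 51128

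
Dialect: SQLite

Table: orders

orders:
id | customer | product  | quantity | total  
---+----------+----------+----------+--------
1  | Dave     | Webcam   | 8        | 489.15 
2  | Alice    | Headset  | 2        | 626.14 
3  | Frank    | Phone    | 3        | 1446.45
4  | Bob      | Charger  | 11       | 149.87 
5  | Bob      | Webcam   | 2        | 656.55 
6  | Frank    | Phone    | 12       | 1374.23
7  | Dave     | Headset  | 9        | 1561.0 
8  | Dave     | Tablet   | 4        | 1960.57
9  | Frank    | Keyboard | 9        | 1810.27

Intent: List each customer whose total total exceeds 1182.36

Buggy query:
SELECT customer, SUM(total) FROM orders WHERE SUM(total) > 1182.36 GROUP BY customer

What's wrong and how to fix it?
Bug: WHERE runs before GROUP BY, so aggregates aren't available there

Fix: Move the aggregate condition to a HAVING clause

Corrected query:
SELECT customer, SUM(total) FROM orders GROUP BY customer HAVING SUM(total) > 1182.36

Result:
customer | SUM(total)
---------+-----------
Dave     | 4010.72   
Frank    | 4630.95   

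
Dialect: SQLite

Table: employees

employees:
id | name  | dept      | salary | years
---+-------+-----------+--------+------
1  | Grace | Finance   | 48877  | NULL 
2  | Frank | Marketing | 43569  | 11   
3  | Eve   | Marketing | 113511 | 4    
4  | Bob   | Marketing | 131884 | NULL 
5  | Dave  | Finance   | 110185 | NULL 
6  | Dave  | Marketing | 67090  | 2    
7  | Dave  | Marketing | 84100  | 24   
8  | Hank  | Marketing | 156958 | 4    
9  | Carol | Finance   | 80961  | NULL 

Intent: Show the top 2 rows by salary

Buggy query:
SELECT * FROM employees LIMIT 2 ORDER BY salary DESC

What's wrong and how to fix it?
Bug: LIMIT must come after ORDER BY

Fix: Sort with ORDER BY, then apply LIMIT

Corrected query:
SELECT * FROM employees ORDER BY salary DESC LIMIT 2

Result:
id | name | dept      | salary | years
---+------+-----------+--------+------
8  | Hank | Marketing | 156958 | 4    
4  | Bob  | Marketing | 131884 | NULL 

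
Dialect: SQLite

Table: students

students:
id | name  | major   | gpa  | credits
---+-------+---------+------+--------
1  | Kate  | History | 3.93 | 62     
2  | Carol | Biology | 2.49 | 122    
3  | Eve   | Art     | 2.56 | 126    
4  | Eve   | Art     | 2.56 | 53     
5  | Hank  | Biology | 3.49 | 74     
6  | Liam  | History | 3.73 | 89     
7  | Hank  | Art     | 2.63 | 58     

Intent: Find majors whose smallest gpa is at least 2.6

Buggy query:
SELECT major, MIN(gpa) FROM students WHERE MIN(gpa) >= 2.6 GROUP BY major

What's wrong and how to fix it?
Bug: Aggregates like MIN are computed per group after WHERE runs

Fix: Replace WHERE with HAVING after the GROUP BY

Corrected query:
SELECT major, MIN(gpa) FROM students GROUP BY major HAVING MIN(gpa) >= 2.6

Result:
major   | MIN(gpa)
--------+---------
History | 3.73    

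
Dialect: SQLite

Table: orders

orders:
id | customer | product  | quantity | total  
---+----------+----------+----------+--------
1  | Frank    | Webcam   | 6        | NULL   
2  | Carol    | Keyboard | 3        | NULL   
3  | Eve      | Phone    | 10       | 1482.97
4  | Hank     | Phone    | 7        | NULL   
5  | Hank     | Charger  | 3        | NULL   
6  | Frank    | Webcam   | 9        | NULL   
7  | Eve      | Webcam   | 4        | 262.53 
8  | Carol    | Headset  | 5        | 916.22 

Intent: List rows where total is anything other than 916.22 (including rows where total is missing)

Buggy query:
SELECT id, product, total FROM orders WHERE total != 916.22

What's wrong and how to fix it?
Bug: 'total != 916.22' is unknown when total is NULL, so NULL rows are silently excluded

Fix: Handle NULL separately with IS NULL alongside the inequality

Corrected query:
SELECT id, product, total FROM orders WHERE total != 916.22 OR total IS NULL

Result:
id | product  | total  
---+----------+--------
1  | Webcam   | NULL   
2  | Keyboard | NULL   
3  | Phone    | 1482.97
4  | Phone    | NULL   
5  | Charger  | NULL   
6  | Webcam   | NULL   
7  | Webcam   | 262.53 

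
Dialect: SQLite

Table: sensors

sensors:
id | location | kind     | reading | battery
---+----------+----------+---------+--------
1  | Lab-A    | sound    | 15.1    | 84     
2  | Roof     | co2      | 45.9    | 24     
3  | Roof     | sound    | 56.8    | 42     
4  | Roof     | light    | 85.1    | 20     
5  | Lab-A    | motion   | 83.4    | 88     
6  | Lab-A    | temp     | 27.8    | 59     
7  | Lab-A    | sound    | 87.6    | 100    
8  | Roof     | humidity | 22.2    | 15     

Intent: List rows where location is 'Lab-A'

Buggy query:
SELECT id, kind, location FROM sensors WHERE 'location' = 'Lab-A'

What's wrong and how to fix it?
Bug: 'location' in single quotes is a string literal, not the column; the comparison is literal-vs-literal and never true

Fix: Remove the quotes around the column name (or use double quotes for an identifier)

Corrected query:
SELECT id, kind, location FROM sensors WHERE location = 'Lab-A'

Result:
id | kind   | location
---+--------+---------
1  | sound  | Lab-A   
5  | motion | Lab-A   
6  | temp   | Lab-A   
7  | sound  | Lab-A   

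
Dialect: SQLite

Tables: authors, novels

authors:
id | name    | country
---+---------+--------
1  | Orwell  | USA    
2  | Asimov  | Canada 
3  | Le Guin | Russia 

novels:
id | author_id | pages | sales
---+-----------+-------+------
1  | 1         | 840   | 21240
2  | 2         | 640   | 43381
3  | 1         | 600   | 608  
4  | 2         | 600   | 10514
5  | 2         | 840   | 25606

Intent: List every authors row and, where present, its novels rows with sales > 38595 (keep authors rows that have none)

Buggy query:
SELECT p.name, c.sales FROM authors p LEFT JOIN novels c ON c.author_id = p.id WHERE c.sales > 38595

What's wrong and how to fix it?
Bug: A WHERE condition on the right-hand table after LEFT JOIN drops unmatched parents

Fix: Put 'c.sales > 38595' in the JOIN's ON clause instead of WHERE

Corrected query:
SELECT p.name, c.sales FROM authors p LEFT JOIN novels c ON c.author_id = p.id AND c.sales > 38595

Result:
name    | sales
--------+------
Orwell  | NULL 
Asimov  | 43381
Le Guin | NULL 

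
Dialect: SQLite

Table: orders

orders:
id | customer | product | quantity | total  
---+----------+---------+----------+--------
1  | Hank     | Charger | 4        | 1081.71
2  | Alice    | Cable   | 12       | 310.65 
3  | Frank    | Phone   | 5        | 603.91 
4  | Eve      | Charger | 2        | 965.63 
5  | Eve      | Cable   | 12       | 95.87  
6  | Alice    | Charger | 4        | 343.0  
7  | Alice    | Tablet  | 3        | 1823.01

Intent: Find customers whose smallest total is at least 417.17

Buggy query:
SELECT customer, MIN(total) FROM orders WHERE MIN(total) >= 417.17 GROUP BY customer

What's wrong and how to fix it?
Bug: MIN() in WHERE is a misuse of aggregate

Fix: Use HAVING for the per-group MIN condition

Corrected query:
SELECT customer, MIN(total) FROM orders GROUP BY customer HAVING MIN(total) >= 417.17

Result:
customer | MIN(total)
---------+-----------
Frank    | 603.91    
Hank     | 1081.71   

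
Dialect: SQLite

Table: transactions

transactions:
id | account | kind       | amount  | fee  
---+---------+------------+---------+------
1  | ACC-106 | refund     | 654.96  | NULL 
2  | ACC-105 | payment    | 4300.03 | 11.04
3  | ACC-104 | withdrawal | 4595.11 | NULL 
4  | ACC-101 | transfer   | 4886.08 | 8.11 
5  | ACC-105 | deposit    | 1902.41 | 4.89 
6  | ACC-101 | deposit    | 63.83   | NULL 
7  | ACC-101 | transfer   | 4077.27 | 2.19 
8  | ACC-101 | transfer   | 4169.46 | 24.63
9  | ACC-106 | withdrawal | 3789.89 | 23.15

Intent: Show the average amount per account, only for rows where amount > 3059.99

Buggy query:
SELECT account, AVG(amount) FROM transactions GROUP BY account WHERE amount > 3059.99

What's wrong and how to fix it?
Bug: WHERE cannot follow GROUP BY

Fix: Move the WHERE clause before GROUP BY

Corrected query:
SELECT account, AVG(amount) FROM transactions WHERE amount > 3059.99 GROUP BY account

Result:
account | AVG(amount)
--------+------------
ACC-101 | 4377.603333
ACC-104 | 4595.11    
ACC-105 | 4300.03    
ACC-106 | 3789.89    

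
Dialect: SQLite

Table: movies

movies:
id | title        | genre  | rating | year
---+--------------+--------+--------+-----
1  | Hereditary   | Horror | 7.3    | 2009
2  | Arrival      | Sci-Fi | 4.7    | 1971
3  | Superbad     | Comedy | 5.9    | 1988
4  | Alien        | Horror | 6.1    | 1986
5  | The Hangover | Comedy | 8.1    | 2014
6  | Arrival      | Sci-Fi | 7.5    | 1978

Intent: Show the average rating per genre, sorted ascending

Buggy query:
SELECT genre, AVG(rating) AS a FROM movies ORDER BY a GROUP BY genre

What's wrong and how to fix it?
Bug: GROUP BY must precede ORDER BY

Fix: Move ORDER BY to the end, after GROUP BY

Corrected query:
SELECT genre, AVG(rating) AS a FROM movies GROUP BY genre ORDER BY a

Result:
genre  | a  
-------+----
Sci-Fi | 6.1
Horror | 6.7
Comedy | 7  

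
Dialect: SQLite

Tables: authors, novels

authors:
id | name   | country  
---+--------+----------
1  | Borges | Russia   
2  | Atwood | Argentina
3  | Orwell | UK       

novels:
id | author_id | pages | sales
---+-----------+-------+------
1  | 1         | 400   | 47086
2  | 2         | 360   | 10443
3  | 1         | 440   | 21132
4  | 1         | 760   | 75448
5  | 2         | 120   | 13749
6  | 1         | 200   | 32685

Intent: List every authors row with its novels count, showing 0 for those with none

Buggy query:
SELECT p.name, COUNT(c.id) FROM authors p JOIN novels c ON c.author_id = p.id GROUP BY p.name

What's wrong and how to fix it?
Bug: INNER JOIN drops authors rows that have no matching novels rows

Fix: Use LEFT JOIN so parents without children still appear (COUNT(c.id) gives 0)

Corrected query:
SELECT p.name, COUNT(c.id) FROM authors p LEFT JOIN novels c ON c.author_id = p.id GROUP BY p.name

Result:
name   | COUNT(c.id)
-------+------------
Atwood | 2          
Borges | 4          
Orwell | 0          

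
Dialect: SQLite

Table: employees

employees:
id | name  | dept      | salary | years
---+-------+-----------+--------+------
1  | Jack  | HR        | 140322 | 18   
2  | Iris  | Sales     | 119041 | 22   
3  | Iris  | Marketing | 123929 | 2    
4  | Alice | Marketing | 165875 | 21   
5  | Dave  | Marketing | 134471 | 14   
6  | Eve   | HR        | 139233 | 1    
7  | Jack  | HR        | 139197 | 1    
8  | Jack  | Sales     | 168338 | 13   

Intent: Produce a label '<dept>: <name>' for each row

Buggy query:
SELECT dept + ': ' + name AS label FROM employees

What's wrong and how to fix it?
Bug: SQLite uses || for string concatenation; + coerces text to numbers (yielding 0)

Fix: Replace + with || to concatenate text

Corrected query:
SELECT dept || ': ' || name AS label FROM employees

Result:
label           
----------------
HR: Jack        
Sales: Iris     
Marketing: Iris 
Marketing: Alice
Marketing: Dave 
HR: Eve         
HR: Jack        
Sales: Jack     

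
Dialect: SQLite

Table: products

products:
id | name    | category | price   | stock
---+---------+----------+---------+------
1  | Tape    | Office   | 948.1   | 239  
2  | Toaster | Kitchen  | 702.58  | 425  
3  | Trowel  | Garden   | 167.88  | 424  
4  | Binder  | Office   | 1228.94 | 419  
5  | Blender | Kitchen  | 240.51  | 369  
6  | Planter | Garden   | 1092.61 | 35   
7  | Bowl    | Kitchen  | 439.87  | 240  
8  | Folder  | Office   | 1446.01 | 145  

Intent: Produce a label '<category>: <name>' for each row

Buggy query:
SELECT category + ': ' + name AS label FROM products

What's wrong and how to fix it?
Bug: '+' is numeric addition; on text columns SQLite converts them to 0 instead of concatenating

Fix: Use the || operator for string concatenation

Corrected query:
SELECT category || ': ' || name AS label FROM products

Result:
label           
----------------
Office: Tape    
Kitchen: Toaster
Garden: Trowel  
Office: Binder  
Kitchen: Blender
Garden: Planter 
Kitchen: Bowl   
Office: Folder  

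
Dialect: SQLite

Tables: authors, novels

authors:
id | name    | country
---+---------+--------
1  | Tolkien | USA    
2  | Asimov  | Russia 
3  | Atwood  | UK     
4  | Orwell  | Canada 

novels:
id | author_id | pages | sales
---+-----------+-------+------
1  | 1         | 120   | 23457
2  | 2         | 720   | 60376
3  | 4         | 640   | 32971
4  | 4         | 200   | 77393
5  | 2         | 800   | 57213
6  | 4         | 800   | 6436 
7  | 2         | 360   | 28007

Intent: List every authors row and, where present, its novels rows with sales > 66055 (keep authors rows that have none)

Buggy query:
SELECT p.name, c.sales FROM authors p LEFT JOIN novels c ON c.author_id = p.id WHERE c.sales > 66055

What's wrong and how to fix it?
Bug: A WHERE condition on the right-hand table after LEFT JOIN drops unmatched parents

Fix: Put 'c.sales > 66055' in the JOIN's ON clause instead of WHERE

Corrected query:
SELECT p.name, c.sales FROM authors p LEFT JOIN novels c ON c.author_id = p.id AND c.sales > 66055

Result:
name    | sales
--------+------
Tolkien | NULL 
Asimov  | NULL 
Atwood  | NULL 
Orwell  | 77393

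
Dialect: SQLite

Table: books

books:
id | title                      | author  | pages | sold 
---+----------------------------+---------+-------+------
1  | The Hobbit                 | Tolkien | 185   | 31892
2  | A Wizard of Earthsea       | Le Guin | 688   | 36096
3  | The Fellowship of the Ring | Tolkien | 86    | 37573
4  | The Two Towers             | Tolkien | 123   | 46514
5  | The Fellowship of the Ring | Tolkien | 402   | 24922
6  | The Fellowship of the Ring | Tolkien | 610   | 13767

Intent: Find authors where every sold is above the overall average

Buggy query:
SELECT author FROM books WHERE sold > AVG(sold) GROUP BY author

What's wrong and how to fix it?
Bug: WHERE evaluates per row before aggregation, so AVG() is unavailable

Fix: Compute the overall average in a scalar subquery and compare each group's MIN against it in HAVING

Corrected query:
SELECT author FROM books GROUP BY author HAVING MIN(sold) > (SELECT AVG(sold) FROM books)

Result:
author 
-------
Le Guin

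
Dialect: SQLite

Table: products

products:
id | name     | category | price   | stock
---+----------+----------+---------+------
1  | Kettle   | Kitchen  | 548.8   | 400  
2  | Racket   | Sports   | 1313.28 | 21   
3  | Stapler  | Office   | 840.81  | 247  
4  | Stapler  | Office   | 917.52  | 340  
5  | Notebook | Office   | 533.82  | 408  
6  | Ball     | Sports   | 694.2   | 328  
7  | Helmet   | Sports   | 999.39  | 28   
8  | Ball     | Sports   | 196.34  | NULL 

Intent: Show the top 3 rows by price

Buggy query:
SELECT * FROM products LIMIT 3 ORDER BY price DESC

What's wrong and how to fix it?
Bug: ORDER BY cannot follow LIMIT; LIMIT is the final clause

Fix: Sort with ORDER BY, then apply LIMIT

Corrected query:
SELECT * FROM products ORDER BY price DESC LIMIT 3

Result:
id | name    | category | price   | stock
---+---------+----------+---------+------
2  | Racket  | Sports   | 1313.28 | 21   
7  | Helmet  | Sports   | 999.39  | 28   
4  | Stapler | Office   | 917.52  | 340  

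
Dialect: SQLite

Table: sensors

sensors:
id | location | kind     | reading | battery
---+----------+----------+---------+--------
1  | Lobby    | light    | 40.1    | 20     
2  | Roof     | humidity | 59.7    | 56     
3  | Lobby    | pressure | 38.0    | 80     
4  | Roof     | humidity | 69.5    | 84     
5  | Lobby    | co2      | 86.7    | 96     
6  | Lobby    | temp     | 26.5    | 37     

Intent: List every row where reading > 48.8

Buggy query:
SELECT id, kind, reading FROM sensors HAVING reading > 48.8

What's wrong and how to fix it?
Bug: HAVING filters the output of aggregation, but this query has no GROUP BY and no aggregate functions, so SQLite rejects it (HAVING clause on a non-aggregate query); the condition here is per row

Fix: Replace HAVING with WHERE since the condition applies to individual rows

Corrected query:
SELECT id, kind, reading FROM sensors WHERE reading > 48.8

Result:
id | kind     | reading
---+----------+--------
2  | humidity | 59.7   
4  | humidity | 69.5   
5  | co2      | 86.7   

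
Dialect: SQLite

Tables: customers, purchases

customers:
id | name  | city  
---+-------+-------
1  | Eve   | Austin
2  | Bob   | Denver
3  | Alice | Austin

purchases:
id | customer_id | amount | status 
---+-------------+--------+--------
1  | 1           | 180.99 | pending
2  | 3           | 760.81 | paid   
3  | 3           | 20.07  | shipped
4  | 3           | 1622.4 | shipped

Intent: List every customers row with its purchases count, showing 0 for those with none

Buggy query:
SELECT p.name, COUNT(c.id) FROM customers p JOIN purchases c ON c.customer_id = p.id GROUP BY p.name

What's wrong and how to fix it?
Bug: An inner join excludes parents with zero children

Fix: Use LEFT JOIN so parents without children still appear (COUNT(c.id) gives 0)

Corrected query:
SELECT p.name, COUNT(c.id) FROM customers p LEFT JOIN purchases c ON c.customer_id = p.id GROUP BY p.name

Result:
name  | COUNT(c.id)
------+------------
Alice | 3          
Bob   | 0          
Eve   | 1          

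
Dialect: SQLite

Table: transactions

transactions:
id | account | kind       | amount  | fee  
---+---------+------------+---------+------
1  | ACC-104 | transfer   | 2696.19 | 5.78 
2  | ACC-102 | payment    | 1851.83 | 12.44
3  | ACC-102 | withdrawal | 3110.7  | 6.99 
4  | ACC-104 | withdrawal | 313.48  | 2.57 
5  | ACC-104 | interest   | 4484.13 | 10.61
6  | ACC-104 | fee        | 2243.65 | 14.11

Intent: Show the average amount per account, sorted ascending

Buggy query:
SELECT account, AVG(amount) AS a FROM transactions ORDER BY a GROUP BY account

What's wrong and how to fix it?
Bug: ORDER BY appears before GROUP BY; SQL clause order requires GROUP BY first

Fix: Reorder: SELECT … FROM … GROUP BY … ORDER BY …

Corrected query:
SELECT account, AVG(amount) AS a FROM transactions GROUP BY account ORDER BY a

Result:
account | a        
--------+----------
ACC-104 | 2434.3625
ACC-102 | 2481.265 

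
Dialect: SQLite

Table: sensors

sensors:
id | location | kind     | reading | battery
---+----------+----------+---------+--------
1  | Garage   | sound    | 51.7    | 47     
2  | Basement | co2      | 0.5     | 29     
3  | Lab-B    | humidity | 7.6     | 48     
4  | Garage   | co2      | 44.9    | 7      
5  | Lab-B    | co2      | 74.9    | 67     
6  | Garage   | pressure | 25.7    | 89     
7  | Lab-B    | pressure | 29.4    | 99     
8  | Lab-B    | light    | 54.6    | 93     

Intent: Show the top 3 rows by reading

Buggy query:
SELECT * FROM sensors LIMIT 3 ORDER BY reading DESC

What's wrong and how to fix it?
Bug: ORDER BY cannot follow LIMIT; LIMIT is the final clause

Fix: Sort with ORDER BY, then apply LIMIT

Corrected query:
SELECT * FROM sensors ORDER BY reading DESC LIMIT 3

Result:
id | location | kind  | reading | battery
---+----------+-------+---------+--------
5  | Lab-B    | co2   | 74.9    | 67     
8  | Lab-B    | light | 54.6    | 93     
1  | Garage   | sound | 51.7    | 47     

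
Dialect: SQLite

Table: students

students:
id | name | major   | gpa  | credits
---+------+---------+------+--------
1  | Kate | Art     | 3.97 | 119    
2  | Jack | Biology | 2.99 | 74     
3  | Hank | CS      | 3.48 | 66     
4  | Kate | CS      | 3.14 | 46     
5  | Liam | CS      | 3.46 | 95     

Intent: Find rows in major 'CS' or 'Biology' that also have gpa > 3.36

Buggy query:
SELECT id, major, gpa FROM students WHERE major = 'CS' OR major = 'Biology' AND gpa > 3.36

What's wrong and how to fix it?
Bug: Without parentheses, AND is evaluated before OR, so the gpa filter only applies to the 'Biology' branch

Fix: Add parentheses around the OR so the AND applies to both alternatives

Corrected query:
SELECT id, major, gpa FROM students WHERE (major = 'CS' OR major = 'Biology') AND gpa > 3.36

Result:
id | major | gpa 
---+-------+-----
3  | CS    | 3.48
5  | CS    | 3.46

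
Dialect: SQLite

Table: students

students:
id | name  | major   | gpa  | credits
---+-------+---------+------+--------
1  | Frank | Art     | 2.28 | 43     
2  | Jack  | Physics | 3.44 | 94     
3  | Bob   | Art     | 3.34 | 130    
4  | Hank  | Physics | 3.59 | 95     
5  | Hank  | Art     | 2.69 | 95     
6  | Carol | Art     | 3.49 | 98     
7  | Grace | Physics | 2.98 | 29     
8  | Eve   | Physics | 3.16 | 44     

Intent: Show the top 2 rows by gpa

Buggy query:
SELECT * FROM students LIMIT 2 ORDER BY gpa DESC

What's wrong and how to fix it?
Bug: ORDER BY cannot follow LIMIT; LIMIT is the final clause

Fix: Swap the clauses: ORDER BY first, then LIMIT

Corrected query:
SELECT * FROM students ORDER BY gpa DESC LIMIT 2

Result:
id | name  | major   | gpa  | credits
---+-------+---------+------+--------
4  | Hank  | Physics | 3.59 | 95     
6  | Carol | Art     | 3.49 | 98     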